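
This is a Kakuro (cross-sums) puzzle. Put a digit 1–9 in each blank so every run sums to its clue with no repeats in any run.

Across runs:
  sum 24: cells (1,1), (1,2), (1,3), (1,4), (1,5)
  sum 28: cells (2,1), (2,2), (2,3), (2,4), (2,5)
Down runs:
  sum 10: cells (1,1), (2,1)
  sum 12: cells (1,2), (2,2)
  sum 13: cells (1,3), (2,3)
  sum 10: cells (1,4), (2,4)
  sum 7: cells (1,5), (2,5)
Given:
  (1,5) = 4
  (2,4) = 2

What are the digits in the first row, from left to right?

2 3 7 8 4

(1,4) = 10 − 2 = 8 completes the 10 down.
(2,5) = 7 − 4 = 3 completes the 7 down.
No cell is forced outright now. (2,2) can only be 8 or 9 (the digits allowed by both its 28 across and its 12 down). If (2,2) = 8: then (1,2) would have to be in {1,2,3,5,6,7,9} for the 24 across but in {4} for the 12 down — contradiction. So (2,2) = 9.
(1,2) = 12 − 9 = 3 completes the 12 down.
Given what's placed, (1,3) must be 7 to fit the 24 across and 13 down.
(2,3) = 13 − 7 = 6 completes the 13 down.
(1,1) = 24 − 22 = 2 completes the 24 across.
(2,1) = 28 − 20 = 8 completes the 28 across.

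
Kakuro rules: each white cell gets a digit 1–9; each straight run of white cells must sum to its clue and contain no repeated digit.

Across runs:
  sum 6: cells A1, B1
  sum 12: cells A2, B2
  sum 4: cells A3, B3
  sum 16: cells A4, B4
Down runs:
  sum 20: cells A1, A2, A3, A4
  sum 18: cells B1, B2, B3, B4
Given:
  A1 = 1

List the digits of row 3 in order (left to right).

3 1

4 in 2 cells must be {1,3}; 16 in 2 cells must be {7,9}.
B1 = 6 − 1 = 5 completes the 6 across.
A3 = 3: the only remaining digit allowed by both the 4 across and the 20 down.
B3 = 4 − 3 = 1 completes the 4 across.
B4 = 9: the only remaining digit allowed by both the 16 across and the 18 down.
B2 = 18 − 15 = 3 completes the 18 down.
A4 = 16 − 9 = 7 completes the 16 across.
A2 = 12 − 3 = 9 completes the 12 across.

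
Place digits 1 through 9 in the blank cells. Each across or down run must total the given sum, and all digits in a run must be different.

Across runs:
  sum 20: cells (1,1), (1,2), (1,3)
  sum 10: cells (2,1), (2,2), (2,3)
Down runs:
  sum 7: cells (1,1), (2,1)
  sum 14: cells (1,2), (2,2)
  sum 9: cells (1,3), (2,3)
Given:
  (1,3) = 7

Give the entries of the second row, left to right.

(2,3) = 9 − 7 = 2 completes the 9 down.
Given what's placed, (2,2) must be 5 to fit the 10 across and 14 down.
(1,2) = 14 − 5 = 9 completes the 14 down.
(2,1) = 10 − 7 = 3 completes the 10 across.
(1,1) = 20 − 16 = 4 completes the 20 across.

3 5 2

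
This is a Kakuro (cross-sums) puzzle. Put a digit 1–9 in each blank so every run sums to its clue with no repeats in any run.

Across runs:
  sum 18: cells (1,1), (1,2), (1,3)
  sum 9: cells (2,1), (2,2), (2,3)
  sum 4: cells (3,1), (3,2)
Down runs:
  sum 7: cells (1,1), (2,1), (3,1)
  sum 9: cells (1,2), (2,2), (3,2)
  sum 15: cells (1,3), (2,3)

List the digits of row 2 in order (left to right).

4 in 2 cells must be {1,3}; 7 in 3 cells must be {1,2,4}.
Only 6 fits (2,3) under both its across sum 9 and down sum 15.
The 4 across and the 7 down share only 1, so (3,1) = 1.
(3,2) = 4 − 1 = 3 completes the 4 across.
(1,3) = 15 − 6 = 9 completes the 15 down.
(2,1) = 2: the only remaining digit allowed by both the 9 across and the 7 down.
(2,2) = 9 − 8 = 1 completes the 9 across.

2 1 6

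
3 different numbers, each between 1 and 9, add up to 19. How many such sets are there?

5

3 distinct digits from 1–9 sum between 6 and 24.
Enumerating: {2,8,9}, {3,7,9}, {4,6,9}, {4,7,8}, {5,6,8}.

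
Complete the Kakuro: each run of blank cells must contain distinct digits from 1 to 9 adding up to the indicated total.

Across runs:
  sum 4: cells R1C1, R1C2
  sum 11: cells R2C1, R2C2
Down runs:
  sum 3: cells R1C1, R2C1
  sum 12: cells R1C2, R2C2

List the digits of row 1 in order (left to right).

1 3

4 in 2 cells must be {1,3}; 3 in 2 cells must be {1,2}.
The 4 across and the 3 down share only 1, so R1C1 = 1.
R1C2 = 4 − 1 = 3 completes the 4 across.
R2C1 = 3 − 1 = 2 completes the 3 down.
R2C2 = 11 − 2 = 9 completes the 11 across.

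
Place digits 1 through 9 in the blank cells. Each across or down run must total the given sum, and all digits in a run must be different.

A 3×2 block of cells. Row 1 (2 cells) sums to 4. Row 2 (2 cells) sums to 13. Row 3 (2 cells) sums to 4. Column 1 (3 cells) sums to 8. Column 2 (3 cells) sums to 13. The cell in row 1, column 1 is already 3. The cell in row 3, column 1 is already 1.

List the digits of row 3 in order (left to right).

1 3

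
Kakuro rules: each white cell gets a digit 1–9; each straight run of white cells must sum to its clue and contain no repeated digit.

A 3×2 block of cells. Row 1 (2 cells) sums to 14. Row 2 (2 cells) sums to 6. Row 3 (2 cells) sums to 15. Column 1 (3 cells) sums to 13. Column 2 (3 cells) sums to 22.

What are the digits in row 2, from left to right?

1, 5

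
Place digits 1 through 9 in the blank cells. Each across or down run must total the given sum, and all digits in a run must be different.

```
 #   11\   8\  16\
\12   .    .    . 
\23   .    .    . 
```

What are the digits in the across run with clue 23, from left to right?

23 in 3 cells must be {6,8,9}; 16 in 2 cells must be {7,9}.
The 23 across and the 8 down share only 6, so R2C2 = 6.
Given what's placed, R2C3 must be 9 to fit the 23 across and 16 down.
R1C2 = 8 − 6 = 2 completes the 8 down.
R1C3 = 16 − 9 = 7 completes the 16 down.
R2C1 = 23 − 15 = 8 completes the 23 across.
R1C1 = 12 − 9 = 3 completes the 12 across.

8 6 9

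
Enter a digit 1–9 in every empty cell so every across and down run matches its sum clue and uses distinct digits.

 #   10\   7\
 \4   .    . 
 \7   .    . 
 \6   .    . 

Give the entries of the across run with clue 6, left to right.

2 4

4 in 2 cells must be {1,3}; 7 in 3 cells must be {1,2,4}.
The 4 across and the 7 down share only 1, so R1C2 = 1.
R1C1 = 4 − 1 = 3 completes the 4 across.
Nothing is forced directly, so branch on R2C2, whose candidates are 2 or 4. If R2C2 = 4: then R2C1 would have to be in {3} for the 7 across but in {1,2,5,6} for the 10 down — contradiction. So R2C2 = 2.
R2C1 = 7 − 2 = 5 completes the 7 across.
R3C1 = 10 − 8 = 2 completes the 10 down.
R3C2 = 6 − 2 = 4 completes the 6 across.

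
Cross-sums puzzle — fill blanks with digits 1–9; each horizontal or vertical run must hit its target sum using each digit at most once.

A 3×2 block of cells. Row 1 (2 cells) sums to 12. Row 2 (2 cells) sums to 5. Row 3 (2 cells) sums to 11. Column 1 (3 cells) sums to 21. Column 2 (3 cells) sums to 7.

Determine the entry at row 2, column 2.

1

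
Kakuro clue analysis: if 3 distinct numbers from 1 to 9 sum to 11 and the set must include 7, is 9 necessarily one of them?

No

The only way to make 11 from 3 distinct digits under that restriction is {1,3,7}, which does not contain 9.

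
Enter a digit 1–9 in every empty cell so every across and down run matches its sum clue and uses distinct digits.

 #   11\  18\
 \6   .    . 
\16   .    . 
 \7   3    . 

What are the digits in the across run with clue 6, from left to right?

1, 5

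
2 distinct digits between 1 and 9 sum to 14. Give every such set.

2 distinct digits from 1–9 sum between 3 and 17.

{5,9}; {6,8}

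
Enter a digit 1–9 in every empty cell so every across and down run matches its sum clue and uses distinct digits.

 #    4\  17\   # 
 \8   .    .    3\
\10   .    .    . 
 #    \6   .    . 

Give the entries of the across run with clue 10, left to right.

3, 6, 1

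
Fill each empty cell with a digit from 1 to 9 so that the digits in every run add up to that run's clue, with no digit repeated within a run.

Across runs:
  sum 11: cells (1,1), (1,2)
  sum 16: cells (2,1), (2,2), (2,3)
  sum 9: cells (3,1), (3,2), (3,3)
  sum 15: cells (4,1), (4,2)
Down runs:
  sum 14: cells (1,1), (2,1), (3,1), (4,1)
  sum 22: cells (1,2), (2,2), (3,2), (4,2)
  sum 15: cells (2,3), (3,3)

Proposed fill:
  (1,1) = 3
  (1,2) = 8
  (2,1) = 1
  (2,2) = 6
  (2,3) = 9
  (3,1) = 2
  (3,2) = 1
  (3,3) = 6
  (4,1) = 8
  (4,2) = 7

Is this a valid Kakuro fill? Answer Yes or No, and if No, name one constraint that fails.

Yes

Across: 3+8=11; 1+6+9=16; 2+1+6=9; 8+7=15. Down: 3+1+2+8=14; 8+6+1+7=22; 9+6=15. No digit repeats within any run.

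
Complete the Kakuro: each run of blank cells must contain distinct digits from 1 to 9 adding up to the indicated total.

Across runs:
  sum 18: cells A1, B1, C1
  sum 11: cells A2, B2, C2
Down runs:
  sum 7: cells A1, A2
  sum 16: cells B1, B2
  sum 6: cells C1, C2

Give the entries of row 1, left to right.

16 in 2 cells must be {7,9}.
The 11 across and the 16 down share only 7, so B2 = 7.
Given what's placed, C2 must be 1 to fit the 11 across and 6 down.
B1 = 16 − 7 = 9 completes the 16 down.
C1 = 6 − 1 = 5 completes the 6 down.
A2 = 11 − 8 = 3 completes the 11 across.
A1 = 18 − 14 = 4 completes the 18 across.

4, 9, 5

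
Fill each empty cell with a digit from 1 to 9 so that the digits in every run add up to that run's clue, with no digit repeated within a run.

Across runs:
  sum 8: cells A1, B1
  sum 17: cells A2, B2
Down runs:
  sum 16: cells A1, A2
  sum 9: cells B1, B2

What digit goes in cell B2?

8

17 in 2 cells must be {8,9}; 16 in 2 cells must be {7,9}.
The 8 across and the 16 down share only 7, so A1 = 7.
B1 = 8 − 7 = 1 completes the 8 across.
A2 = 16 − 7 = 9 completes the 16 down.
B2 = 17 − 9 = 8 completes the 17 across.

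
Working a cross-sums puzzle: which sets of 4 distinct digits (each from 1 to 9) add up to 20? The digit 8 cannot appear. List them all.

4 distinct digits from 1–9 sum between 10 and 30.
Dropping sets that contain 8.

{1,3,7,9}; {1,4,6,9}; {2,3,6,9}; {2,4,5,9}; {2,5,6,7}; {3,4,6,7}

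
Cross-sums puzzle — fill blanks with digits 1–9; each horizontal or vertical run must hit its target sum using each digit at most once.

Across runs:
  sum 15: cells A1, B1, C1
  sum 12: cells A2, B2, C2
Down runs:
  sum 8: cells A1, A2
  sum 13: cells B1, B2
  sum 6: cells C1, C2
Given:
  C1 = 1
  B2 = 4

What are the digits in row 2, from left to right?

3 4 5

B1 = 13 − 4 = 9 completes the 13 down.
C2 = 6 − 1 = 5 completes the 6 down.
A1 = 15 − 10 = 5 completes the 15 across.
A2 = 12 − 9 = 3 completes the 12 across.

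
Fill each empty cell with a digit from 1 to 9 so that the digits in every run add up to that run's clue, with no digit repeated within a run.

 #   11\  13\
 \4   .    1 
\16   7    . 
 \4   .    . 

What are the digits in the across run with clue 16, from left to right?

7 9

4 in 2 cells must be {1,3}; 16 in 2 cells must be {7,9}.
R1C1 = 4 − 1 = 3 completes the 4 across.
R2C2 = 16 − 7 = 9 completes the 16 across.
R3C1 = 11 − 10 = 1 completes the 11 down.
R3C2 = 4 − 1 = 3 completes the 4 across.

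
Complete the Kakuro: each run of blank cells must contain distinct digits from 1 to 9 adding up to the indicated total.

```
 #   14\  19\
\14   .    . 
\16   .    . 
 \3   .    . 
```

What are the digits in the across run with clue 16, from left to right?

7 9

16 in 2 cells must be {7,9}; 3 in 2 cells must be {1,2}.
The 3 across and the 19 down share only 2, so R3C2 = 2.
Given what's placed, R2C2 must be 9 to fit the 16 across and 19 down.
R3C1 = 3 − 2 = 1 completes the 3 across.
R1C2 = 19 − 11 = 8 completes the 19 down.
R2C1 = 16 − 9 = 7 completes the 16 across.
R1C1 = 14 − 8 = 6 completes the 14 across.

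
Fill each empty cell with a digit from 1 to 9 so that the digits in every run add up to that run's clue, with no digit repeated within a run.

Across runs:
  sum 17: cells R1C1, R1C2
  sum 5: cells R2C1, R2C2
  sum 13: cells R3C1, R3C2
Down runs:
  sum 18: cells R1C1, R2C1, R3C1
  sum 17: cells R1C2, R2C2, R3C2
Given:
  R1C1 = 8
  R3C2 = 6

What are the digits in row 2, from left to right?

3, 2

17 in 2 cells must be {8,9}.
R1C2 = 17 − 8 = 9 completes the 17 across.
R2C2 = 17 − 15 = 2 completes the 17 down.
R3C1 = 13 − 6 = 7 completes the 13 across.
R2C1 = 5 − 2 = 3 completes the 5 across.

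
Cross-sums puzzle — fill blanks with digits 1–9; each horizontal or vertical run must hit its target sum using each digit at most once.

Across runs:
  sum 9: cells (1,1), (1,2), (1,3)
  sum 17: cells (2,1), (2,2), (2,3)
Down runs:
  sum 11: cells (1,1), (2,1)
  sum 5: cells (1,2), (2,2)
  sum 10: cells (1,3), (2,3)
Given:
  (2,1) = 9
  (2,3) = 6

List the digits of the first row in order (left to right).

2 3 4

(1,1) = 11 − 9 = 2 completes the 11 down.
(1,3) = 10 − 6 = 4 completes the 10 down.
(2,2) = 17 − 15 = 2 completes the 17 across.
(1,2) = 9 − 6 = 3 completes the 9 across.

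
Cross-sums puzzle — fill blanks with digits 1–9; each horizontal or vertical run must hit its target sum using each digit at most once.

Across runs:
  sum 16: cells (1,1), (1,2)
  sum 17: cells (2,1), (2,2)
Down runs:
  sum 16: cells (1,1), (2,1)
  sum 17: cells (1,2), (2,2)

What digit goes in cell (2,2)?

8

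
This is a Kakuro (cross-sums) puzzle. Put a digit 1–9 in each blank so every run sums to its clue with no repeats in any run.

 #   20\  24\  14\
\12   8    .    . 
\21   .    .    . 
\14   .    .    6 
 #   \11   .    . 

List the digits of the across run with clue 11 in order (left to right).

9 2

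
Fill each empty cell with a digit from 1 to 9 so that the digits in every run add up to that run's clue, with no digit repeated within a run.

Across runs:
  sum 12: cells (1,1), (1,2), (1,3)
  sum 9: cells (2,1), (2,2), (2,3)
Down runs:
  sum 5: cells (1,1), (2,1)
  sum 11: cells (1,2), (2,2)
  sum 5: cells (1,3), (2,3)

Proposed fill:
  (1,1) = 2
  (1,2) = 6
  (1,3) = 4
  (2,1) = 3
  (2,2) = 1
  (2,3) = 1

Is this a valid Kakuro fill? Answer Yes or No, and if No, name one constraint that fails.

No — the across run (2,1)–(2,3) sums to 5, not 9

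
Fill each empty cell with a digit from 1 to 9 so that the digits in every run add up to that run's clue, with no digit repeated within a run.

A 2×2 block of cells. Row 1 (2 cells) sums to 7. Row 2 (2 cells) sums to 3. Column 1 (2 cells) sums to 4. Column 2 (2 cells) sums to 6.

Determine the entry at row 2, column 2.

2

3 in 2 cells must be {1,2}; 4 in 2 cells must be {1,3}.
The 3 across and the 4 down share only 1, so (2,1) = 1.
(2,2) = 3 − 1 = 2 completes the 3 across.
(1,1) = 4 − 1 = 3 completes the 4 down.
(1,2) = 7 − 3 = 4 completes the 7 across.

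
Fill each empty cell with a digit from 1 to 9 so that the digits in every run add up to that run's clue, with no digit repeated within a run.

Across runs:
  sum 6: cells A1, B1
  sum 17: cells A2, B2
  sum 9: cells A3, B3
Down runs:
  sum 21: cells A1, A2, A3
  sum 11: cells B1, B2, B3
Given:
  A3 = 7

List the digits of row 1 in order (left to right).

17 in 2 cells must be {8,9}.
A1 = 5: the only remaining digit allowed by both the 6 across and the 21 down.
B1 = 6 − 5 = 1 completes the 6 across.
A2 = 21 − 12 = 9 completes the 21 down.
B2 = 17 − 9 = 8 completes the 17 across.
B3 = 9 − 7 = 2 completes the 9 across.

5, 1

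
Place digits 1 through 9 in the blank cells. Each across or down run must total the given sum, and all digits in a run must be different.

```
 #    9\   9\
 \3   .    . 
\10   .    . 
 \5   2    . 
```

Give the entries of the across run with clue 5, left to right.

3 in 2 cells must be {1,2}.
Given what's placed, R1C1 must be 1 to fit the 3 across and 9 down.
R1C2 = 3 − 1 = 2 completes the 3 across.
R2C1 = 9 − 3 = 6 completes the 9 down.
R2C2 = 10 − 6 = 4 completes the 10 across.
R3C2 = 5 − 2 = 3 completes the 5 across.

2, 3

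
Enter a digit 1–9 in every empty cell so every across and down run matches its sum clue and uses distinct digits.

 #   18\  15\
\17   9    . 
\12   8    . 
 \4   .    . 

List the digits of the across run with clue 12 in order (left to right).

8, 4

17 in 2 cells must be {8,9}; 4 in 2 cells must be {1,3}.
R1C2 = 17 − 9 = 8 completes the 17 across.
R2C2 = 12 − 8 = 4 completes the 12 across.
R3C1 = 18 − 17 = 1 completes the 18 down.
R3C2 = 4 − 1 = 3 completes the 4 across.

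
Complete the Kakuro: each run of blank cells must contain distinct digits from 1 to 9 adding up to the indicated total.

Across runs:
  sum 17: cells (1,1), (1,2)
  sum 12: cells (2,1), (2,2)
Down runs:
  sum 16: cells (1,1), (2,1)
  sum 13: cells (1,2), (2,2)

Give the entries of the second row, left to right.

7 5

17 in 2 cells must be {8,9}; 16 in 2 cells must be {7,9}.
The 17 across and the 16 down share only 9, so (1,1) = 9.
(1,2) = 17 − 9 = 8 completes the 17 across.
(2,1) = 16 − 9 = 7 completes the 16 down.
(2,2) = 12 − 7 = 5 completes the 12 across.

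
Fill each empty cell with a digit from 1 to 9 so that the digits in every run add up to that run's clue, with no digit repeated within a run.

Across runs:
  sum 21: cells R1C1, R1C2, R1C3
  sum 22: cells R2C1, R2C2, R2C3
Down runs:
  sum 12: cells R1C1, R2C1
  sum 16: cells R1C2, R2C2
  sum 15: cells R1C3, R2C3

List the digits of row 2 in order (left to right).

7 9 6

16 in 2 cells must be {7,9}.
Nothing is forced directly, so branch on R1C2, whose candidates are 7 or 9. If R1C2 = 9: that forces R2C2 = 7, R2C1 = 9, R2C3 = 6, after which R1C1 would have to be in {4,5,7,8} for the 21 across but in {3} for the 12 down — contradiction. So R1C2 = 7.
R2C2 = 16 − 7 = 9 completes the 16 down.
Nothing is forced directly, so branch on R2C1, whose candidates are 5 or 7 or 8. If R2C1 = 5: then R1C1 would have to be in {5,6,8,9} for the 21 across but in {7} for the 12 down — contradiction. If R2C1 = 8: then R1C1 would have to be in {5,6,8,9} for the 21 across but in {4} for the 12 down — contradiction. So R2C1 = 7.
R1C1 = 12 − 7 = 5 completes the 12 down.
R1C3 = 21 − 12 = 9 completes the 21 across.
R2C3 = 22 − 16 = 6 completes the 22 across.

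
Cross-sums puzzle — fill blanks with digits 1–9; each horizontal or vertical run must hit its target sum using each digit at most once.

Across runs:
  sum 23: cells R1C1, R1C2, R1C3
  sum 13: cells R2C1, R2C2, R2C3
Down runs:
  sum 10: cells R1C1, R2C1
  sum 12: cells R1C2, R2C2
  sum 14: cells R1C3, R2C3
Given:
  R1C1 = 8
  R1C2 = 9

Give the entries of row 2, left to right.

2 3 8

23 in 3 cells must be {6,8,9}.
R1C3 = 23 − 17 = 6 completes the 23 across.
R2C1 = 10 − 8 = 2 completes the 10 down.
R2C2 = 12 − 9 = 3 completes the 12 down.
R2C3 = 13 − 5 = 8 completes the 13 across.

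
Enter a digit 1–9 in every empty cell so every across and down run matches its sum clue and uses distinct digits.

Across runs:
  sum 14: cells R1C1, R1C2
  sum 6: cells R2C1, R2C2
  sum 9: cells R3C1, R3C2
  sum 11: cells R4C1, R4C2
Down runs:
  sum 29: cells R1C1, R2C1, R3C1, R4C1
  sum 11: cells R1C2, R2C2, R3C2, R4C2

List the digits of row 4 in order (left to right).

8, 3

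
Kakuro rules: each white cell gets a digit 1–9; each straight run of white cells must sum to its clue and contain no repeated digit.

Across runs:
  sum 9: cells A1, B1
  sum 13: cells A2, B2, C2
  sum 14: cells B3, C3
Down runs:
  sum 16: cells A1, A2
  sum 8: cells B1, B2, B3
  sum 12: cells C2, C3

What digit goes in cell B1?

2

16 in 2 cells must be {7,9}.
The 9 across and the 16 down share only 7, so A1 = 7.
B1 = 9 − 7 = 2 completes the 9 across.
A2 = 16 − 7 = 9 completes the 16 down.
B2 = 1: the only remaining digit allowed by both the 13 across and the 8 down.
C2 = 13 − 10 = 3 completes the 13 across.
B3 = 8 − 3 = 5 completes the 8 down.
C3 = 14 − 5 = 9 completes the 14 across.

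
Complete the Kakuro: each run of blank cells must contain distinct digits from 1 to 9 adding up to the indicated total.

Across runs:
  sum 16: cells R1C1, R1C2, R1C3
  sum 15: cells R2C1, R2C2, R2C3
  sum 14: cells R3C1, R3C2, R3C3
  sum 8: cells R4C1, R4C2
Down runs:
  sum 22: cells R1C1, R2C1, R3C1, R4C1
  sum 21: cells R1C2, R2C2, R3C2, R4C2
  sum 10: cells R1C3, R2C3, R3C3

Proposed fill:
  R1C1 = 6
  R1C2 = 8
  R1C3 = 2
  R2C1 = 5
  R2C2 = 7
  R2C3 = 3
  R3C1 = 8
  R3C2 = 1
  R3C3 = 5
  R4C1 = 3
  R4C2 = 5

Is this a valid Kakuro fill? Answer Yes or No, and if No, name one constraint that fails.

Across: 6+8+2=16; 5+7+3=15; 8+1+5=14; 3+5=8. Down: 6+5+8+3=22; 8+7+1+5=21; 2+3+5=10. No digit repeats within any run.

Yes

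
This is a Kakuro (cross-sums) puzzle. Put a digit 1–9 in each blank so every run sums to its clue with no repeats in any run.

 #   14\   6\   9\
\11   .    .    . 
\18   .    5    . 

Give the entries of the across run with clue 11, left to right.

R1C2 = 6 − 5 = 1 completes the 6 down.
Nothing is forced directly, so branch on R2C1, whose candidates are 6 or 9. If R2C1 = 9: then R1C1 would have to be in {2,3,4,6,7,8} for the 11 across but in {5} for the 14 down — contradiction. So R2C1 = 6.
R1C1 = 14 − 6 = 8 completes the 14 down.
R1C3 = 11 − 9 = 2 completes the 11 across.
R2C3 = 18 − 11 = 7 completes the 18 across.

8 1 2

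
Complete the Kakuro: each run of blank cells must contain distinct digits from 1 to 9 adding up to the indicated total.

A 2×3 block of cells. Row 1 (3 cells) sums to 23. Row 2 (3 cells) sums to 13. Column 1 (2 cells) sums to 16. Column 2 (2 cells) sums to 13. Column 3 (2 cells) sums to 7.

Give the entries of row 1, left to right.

9, 8, 6

23 in 3 cells must be {6,8,9}; 16 in 2 cells must be {7,9}.
The 23 across and the 16 down share only 9, so (1,1) = 9.
Given what's placed, (1,3) must be 6 to fit the 23 across and 7 down.
(2,1) = 16 − 9 = 7 completes the 16 down.
(2,3) = 7 − 6 = 1 completes the 7 down.
(1,2) = 23 − 15 = 8 completes the 23 across.
(2,2) = 13 − 8 = 5 completes the 13 across.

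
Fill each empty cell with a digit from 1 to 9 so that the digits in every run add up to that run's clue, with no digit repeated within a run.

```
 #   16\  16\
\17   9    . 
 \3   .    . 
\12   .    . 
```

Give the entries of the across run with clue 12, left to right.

5, 7

17 in 2 cells must be {8,9}; 3 in 2 cells must be {1,2}.
R1C2 = 17 − 9 = 8 completes the 17 across.
Nothing is forced directly, so branch on R2C1, whose candidates are 1 or 2. If R2C1 = 1: that forces R2C2 = 2, after which R3C1 would have to be in {3,4,5,7,8,9} for the 12 across but in {6} for the 16 down — contradiction. So R2C1 = 2.
R2C2 = 3 − 2 = 1 completes the 3 across.
R3C1 = 16 − 11 = 5 completes the 16 down.
R3C2 = 12 − 5 = 7 completes the 12 across.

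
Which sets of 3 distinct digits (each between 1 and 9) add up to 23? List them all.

3 distinct digits from 1–9 sum between 6 and 24.
Only one set works: {6,8,9}.

{6,8,9}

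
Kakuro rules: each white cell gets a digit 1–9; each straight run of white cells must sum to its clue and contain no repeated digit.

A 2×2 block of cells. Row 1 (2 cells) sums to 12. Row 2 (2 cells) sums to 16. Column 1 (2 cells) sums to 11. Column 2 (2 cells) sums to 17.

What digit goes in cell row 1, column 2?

8

16 in 2 cells must be {7,9}; 17 in 2 cells must be {8,9}.
The 16 across and the 17 down share only 9, so (2,2) = 9.
(1,2) = 17 − 9 = 8 completes the 17 down.
(2,1) = 16 − 9 = 7 completes the 16 across.
(1,1) = 12 − 8 = 4 completes the 12 across.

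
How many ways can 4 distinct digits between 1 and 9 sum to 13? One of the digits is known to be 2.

2

4 distinct digits from 1–9 sum between 10 and 30.
Keeping only sets containing 2.
Enumerating: {1,2,3,7}, {1,2,4,6}.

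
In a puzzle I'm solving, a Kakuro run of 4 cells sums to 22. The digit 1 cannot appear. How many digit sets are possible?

8

4 distinct digits from 1–9 sum between 10 and 30.
Dropping sets that contain 1.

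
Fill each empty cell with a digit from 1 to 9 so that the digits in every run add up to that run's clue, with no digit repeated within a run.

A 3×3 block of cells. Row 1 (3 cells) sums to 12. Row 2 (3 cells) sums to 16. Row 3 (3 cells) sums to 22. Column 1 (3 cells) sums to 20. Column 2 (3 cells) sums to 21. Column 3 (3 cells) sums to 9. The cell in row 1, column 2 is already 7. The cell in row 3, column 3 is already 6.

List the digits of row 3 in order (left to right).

7, 9, 6

(3,2) = 9: the only remaining digit allowed by both the 22 across and the 21 down.
(2,2) = 21 − 16 = 5 completes the 21 down.
(2,3) = 2: the only remaining digit allowed by both the 16 across and the 9 down.
(3,1) = 22 − 15 = 7 completes the 22 across.
(1,1) = 4: the only remaining digit allowed by both the 12 across and the 20 down.
(1,3) = 12 − 11 = 1 completes the 12 across.
(2,1) = 16 − 7 = 9 completes the 16 across.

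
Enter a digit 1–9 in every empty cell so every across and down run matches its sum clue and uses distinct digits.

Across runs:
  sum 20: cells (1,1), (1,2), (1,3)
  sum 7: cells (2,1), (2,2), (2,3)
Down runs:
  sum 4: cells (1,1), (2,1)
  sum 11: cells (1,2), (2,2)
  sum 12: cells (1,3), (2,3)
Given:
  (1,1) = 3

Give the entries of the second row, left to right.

1 2 4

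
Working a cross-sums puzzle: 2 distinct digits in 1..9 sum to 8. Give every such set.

2 distinct digits from 1–9 sum between 3 and 17.

{1,7}; {2,6}; {3,5}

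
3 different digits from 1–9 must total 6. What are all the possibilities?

3 distinct digits from 1–9 sum between 6 and 24.
Only one set works: {1,2,3}.

{1,2,3}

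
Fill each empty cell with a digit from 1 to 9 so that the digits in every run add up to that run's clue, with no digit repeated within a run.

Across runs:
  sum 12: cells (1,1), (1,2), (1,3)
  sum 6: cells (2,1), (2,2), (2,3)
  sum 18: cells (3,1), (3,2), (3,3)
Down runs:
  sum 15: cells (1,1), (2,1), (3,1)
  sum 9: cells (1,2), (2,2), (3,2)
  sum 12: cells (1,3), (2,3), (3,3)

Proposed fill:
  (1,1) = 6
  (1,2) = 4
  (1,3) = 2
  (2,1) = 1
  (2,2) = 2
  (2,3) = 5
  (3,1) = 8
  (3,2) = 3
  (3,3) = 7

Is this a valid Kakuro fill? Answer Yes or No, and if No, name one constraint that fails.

No — the across run (2,1)–(2,3) sums to 8, not 6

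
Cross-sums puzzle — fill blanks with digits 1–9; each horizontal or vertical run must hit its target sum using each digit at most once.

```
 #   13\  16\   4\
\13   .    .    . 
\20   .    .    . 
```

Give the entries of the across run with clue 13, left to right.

16 in 2 cells must be {7,9}; 4 in 2 cells must be {1,3}.
The 20 across and the 4 down share only 3, so R2C3 = 3.
R1C3 = 4 − 3 = 1 completes the 4 down.
Given what's placed, R2C2 must be 9 to fit the 20 across and 16 down.
R1C2 = 16 − 9 = 7 completes the 16 down.
R2C1 = 20 − 12 = 8 completes the 20 across.
R1C1 = 13 − 8 = 5 completes the 13 across.

5, 7, 1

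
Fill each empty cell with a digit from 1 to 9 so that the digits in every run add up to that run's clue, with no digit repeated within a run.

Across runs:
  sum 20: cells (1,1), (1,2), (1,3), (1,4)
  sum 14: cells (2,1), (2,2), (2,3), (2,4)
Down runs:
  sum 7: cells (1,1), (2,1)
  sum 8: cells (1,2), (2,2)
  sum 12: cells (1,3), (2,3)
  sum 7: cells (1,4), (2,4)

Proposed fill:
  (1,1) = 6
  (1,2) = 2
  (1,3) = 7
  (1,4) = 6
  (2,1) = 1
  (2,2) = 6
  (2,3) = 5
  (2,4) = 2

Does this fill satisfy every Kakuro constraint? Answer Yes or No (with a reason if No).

No — the down run (1,4)–(2,4) sums to 8, not 7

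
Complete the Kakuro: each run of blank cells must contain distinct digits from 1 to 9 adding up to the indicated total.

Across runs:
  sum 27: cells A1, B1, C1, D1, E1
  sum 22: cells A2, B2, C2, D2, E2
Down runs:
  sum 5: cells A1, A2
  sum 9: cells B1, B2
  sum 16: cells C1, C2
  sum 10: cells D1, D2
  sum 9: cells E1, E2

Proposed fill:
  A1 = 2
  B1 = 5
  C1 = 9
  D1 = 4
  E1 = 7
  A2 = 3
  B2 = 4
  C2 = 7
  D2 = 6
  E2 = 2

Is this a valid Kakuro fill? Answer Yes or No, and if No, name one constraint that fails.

Across: 2+5+9+4+7=27; 3+4+7+6+2=22. Down: 2+3=5; 5+4=9; 9+7=16; 4+6=10; 7+2=9. No digit repeats within any run.

Yes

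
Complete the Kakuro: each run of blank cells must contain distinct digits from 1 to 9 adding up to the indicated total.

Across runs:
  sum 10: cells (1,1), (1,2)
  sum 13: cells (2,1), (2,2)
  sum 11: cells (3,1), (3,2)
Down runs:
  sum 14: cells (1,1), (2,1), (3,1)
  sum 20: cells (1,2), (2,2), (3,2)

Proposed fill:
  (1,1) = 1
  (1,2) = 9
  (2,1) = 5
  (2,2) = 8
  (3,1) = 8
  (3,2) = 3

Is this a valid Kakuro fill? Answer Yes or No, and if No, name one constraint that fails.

Across: 1+9=10; 5+8=13; 8+3=11. Down: 1+5+8=14; 9+8+3=20. No digit repeats within any run.

Yes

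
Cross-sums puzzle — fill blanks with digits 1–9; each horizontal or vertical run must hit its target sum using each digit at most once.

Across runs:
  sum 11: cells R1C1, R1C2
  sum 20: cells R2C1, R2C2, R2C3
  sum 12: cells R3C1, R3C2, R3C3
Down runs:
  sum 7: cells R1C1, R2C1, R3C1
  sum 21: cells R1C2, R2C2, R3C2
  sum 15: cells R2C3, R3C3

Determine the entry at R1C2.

9

7 in 3 cells must be {1,2,4}.
Only 4 fits R2C1 under both its across sum 20 and down sum 7.
Given what's placed, R1C1 must be 2 to fit the 11 across and 7 down.
R1C2 = 11 − 2 = 9 completes the 11 across.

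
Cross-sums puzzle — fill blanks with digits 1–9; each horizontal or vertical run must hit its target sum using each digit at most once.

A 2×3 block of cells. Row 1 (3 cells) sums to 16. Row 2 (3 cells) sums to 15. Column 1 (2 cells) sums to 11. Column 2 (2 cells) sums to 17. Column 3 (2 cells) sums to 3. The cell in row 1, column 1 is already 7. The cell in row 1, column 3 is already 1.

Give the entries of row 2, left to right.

17 in 2 cells must be {8,9}; 3 in 2 cells must be {1,2}.
(1,2) = 16 − 8 = 8 completes the 16 across.
(2,1) = 11 − 7 = 4 completes the 11 down.
(2,2) = 17 − 8 = 9 completes the 17 down.
(2,3) = 15 − 13 = 2 completes the 15 across.

4 9 2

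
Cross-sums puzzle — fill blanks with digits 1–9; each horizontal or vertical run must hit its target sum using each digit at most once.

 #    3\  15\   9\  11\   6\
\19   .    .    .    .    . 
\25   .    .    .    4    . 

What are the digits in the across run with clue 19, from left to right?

2, 6, 3, 7, 1

3 in 2 cells must be {1,2}.
R1C4 = 11 − 4 = 7 completes the 11 down.
Given what's placed, R1C2 must be 6 to fit the 19 across and 15 down.
R2C2 = 15 − 6 = 9 completes the 15 down.
Nothing is forced directly, so branch on R1C1, whose candidates are 1 or 2. If R1C1 = 1: that forces R1C5 = 2, R2C1 = 2, after which R2C5 would have to be in {3,7} for the 25 across but in {4} for the 6 down — contradiction. So R1C1 = 2.
Given what's placed, R1C5 must be 1 to fit the 19 across and 6 down.
R2C1 = 3 − 2 = 1 completes the 3 down.
R2C5 = 6 − 1 = 5 completes the 6 down.
R1C3 = 19 − 16 = 3 completes the 19 across.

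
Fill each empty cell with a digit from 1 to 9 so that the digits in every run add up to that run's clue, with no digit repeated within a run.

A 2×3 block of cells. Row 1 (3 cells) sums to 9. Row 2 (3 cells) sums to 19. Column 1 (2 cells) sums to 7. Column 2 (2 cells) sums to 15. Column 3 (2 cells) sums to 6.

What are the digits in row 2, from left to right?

6 9 4

The 9 across and the 15 down share only 6, so (1,2) = 6.
(2,2) = 15 − 6 = 9 completes the 15 down.
Nothing is forced directly, so branch on (2,3), whose candidates are 2 or 4. If (2,3) = 2: then (1,3) would have to be in {1,2} for the 9 across but in {4} for the 6 down — contradiction. So (2,3) = 4.
(1,3) = 6 − 4 = 2 completes the 6 down.
(2,1) = 19 − 13 = 6 completes the 19 across.
(1,1) = 9 − 8 = 1 completes the 9 across.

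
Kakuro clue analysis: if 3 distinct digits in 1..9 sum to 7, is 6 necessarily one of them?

The only way to make 7 from 3 distinct digits is {1,2,4}, which does not contain 6.

No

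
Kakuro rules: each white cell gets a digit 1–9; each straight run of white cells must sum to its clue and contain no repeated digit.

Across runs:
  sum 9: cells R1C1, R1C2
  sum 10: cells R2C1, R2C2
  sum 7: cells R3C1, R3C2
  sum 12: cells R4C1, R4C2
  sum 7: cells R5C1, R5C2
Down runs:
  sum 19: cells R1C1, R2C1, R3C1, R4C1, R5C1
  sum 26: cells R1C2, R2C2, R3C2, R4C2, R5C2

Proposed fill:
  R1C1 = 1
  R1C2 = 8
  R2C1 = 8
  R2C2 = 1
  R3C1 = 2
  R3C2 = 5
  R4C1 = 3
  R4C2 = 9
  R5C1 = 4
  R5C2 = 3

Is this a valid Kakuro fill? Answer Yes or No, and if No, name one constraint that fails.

No — the across run R2C1–R2C2 sums to 9, not 10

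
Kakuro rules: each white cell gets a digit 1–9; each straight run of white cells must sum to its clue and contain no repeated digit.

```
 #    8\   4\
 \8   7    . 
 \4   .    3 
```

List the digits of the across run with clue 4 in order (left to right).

1 3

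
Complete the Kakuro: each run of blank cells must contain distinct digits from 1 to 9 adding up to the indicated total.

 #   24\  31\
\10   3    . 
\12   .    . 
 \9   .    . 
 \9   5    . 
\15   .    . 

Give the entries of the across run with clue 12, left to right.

9 3

R1C2 = 10 − 3 = 7 completes the 10 across.
R4C2 = 9 − 5 = 4 completes the 9 across.
Nothing is forced directly, so branch on R2C1, whose candidates are 7 or 8 or 9. If R2C1 = 7: that forces R2C2 = 5, R3C2 = 6, R5C1 = 8, after which R5C2 would have to be in {7} for the 15 across but in {9} for the 31 down — contradiction. If R2C1 = 8: then R2C2 would have to be in {4} for the 12 across but in {3,5,6,8,9} for the 31 down — contradiction. So R2C1 = 9.
R2C2 = 12 − 9 = 3 completes the 12 across.
R3C2 = 8: the only remaining digit allowed by both the 9 across and the 31 down.
Given what's placed, R5C1 must be 6 to fit the 15 across and 24 down.
R5C2 = 15 − 6 = 9 completes the 15 across.
R3C1 = 9 − 8 = 1 completes the 9 across.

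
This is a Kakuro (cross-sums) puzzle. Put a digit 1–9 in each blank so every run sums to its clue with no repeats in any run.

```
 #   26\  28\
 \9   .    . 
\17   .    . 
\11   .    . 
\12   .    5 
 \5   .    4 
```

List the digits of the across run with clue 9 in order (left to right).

6 3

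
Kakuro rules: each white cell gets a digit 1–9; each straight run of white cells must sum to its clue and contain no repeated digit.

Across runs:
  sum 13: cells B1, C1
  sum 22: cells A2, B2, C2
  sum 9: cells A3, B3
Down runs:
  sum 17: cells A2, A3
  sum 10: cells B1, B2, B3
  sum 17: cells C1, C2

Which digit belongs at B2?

5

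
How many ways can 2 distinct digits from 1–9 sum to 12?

2 distinct digits from 1–9 sum between 3 and 17.
Enumerating: {3,9}, {4,8}, {5,7}.

3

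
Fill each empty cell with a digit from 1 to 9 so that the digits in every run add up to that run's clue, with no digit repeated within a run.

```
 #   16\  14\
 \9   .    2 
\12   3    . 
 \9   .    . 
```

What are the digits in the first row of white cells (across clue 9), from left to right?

R1C1 = 9 − 2 = 7 completes the 9 across.
R2C2 = 12 − 3 = 9 completes the 12 across.
R3C1 = 16 − 10 = 6 completes the 16 down.
R3C2 = 9 − 6 = 3 completes the 9 across.

7 2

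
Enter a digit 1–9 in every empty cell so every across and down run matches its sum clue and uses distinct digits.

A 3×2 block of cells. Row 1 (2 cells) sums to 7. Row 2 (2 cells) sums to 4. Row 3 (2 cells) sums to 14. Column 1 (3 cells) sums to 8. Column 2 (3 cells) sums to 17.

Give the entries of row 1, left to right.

2, 5

4 in 2 cells must be {1,3}.
The 14 across and the 8 down share only 5, so (3,1) = 5.
(3,2) = 14 − 5 = 9 completes the 14 across.
Given what's placed, (2,1) must be 1 to fit the 4 across and 8 down.
(2,2) = 4 − 1 = 3 completes the 4 across.
(1,1) = 8 − 6 = 2 completes the 8 down.
(1,2) = 7 − 2 = 5 completes the 7 across.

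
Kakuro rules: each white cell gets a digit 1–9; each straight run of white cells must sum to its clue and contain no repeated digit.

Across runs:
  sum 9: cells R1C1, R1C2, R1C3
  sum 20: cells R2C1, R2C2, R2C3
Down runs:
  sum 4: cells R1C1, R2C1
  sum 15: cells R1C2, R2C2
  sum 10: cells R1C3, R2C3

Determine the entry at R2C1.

4 in 2 cells must be {1,3}.
The 9 across and the 15 down share only 6, so R1C2 = 6.
The 20 across and the 4 down share only 3, so R2C1 = 3.
R2C2 = 15 − 6 = 9 completes the 15 down.
R2C3 = 20 − 12 = 8 completes the 20 across.
R1C1 = 4 − 3 = 1 completes the 4 down.
R1C3 = 9 − 7 = 2 completes the 9 across.

3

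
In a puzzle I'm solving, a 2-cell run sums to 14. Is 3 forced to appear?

Counterexample: {5,9} sums to 14 without using 3.

No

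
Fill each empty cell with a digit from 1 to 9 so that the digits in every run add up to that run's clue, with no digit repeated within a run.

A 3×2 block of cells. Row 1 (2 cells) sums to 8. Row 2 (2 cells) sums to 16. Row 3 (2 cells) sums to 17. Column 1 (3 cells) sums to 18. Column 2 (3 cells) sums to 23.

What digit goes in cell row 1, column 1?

2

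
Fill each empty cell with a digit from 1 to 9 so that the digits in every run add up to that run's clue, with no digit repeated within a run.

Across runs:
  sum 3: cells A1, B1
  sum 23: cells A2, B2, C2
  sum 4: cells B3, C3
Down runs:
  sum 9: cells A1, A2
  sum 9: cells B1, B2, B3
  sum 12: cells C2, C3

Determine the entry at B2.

6

3 in 2 cells must be {1,2}; 23 in 3 cells must be {6,8,9}; 4 in 2 cells must be {1,3}.
The 23 across and the 9 down share only 6, so B2 = 6.
B3 = 1: the only remaining digit allowed by both the 4 across and the 9 down.
C3 = 4 − 1 = 3 completes the 4 across.
B1 = 9 − 7 = 2 completes the 9 down.
A2 = 8: the only remaining digit allowed by both the 23 across and the 9 down.
C2 = 23 − 14 = 9 completes the 23 across.
A1 = 3 − 2 = 1 completes the 3 across.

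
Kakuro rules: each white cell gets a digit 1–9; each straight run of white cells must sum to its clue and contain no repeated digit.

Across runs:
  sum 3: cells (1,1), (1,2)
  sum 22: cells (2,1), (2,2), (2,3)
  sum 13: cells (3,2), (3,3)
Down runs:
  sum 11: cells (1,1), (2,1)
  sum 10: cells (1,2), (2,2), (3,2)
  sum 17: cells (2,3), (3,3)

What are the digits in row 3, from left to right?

4, 9

3 in 2 cells must be {1,2}; 17 in 2 cells must be {8,9}.
The 3 across and the 11 down share only 2, so (1,1) = 2.
(1,2) = 3 − 2 = 1 completes the 3 across.
(2,1) = 11 − 2 = 9 completes the 11 down.
(2,3) = 8: the only remaining digit allowed by both the 22 across and the 17 down.
(3,3) = 17 − 8 = 9 completes the 17 down.
(2,2) = 22 − 17 = 5 completes the 22 across.
(3,2) = 13 − 9 = 4 completes the 13 across.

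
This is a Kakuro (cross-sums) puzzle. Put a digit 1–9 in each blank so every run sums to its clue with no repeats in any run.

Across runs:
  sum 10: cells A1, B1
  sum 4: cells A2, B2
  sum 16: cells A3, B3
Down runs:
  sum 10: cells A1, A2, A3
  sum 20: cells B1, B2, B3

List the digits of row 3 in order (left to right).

7 9

4 in 2 cells must be {1,3}; 16 in 2 cells must be {7,9}.
The 4 across and the 20 down share only 3, so B2 = 3.
The 16 across and the 10 down share only 7, so A3 = 7.
B3 = 16 − 7 = 9 completes the 16 across.
B1 = 20 − 12 = 8 completes the 20 down.
A2 = 4 − 3 = 1 completes the 4 across.
A1 = 10 − 8 = 2 completes the 10 across.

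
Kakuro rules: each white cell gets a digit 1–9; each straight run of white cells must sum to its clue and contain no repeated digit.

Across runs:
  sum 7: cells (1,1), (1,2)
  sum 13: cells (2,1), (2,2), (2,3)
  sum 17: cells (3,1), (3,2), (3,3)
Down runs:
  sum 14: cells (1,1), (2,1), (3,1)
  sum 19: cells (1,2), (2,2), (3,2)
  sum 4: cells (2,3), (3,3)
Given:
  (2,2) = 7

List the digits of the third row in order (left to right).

6 8 3

4 in 2 cells must be {1,3}.
Given what's placed, (2,3) must be 1 to fit the 13 across and 4 down.
(3,3) = 4 − 1 = 3 completes the 4 down.
(2,1) = 13 − 8 = 5 completes the 13 across.
Nothing is forced directly, so branch on (1,2), whose candidates are 3 or 4. If (1,2) = 3: then (1,1) would have to be in {4} for the 7 across but in {1,2,3,6,7,8} for the 14 down — contradiction. So (1,2) = 4.
(1,1) = 7 − 4 = 3 completes the 7 across.
(3,1) = 14 − 8 = 6 completes the 14 down.
(3,2) = 17 − 9 = 8 completes the 17 across.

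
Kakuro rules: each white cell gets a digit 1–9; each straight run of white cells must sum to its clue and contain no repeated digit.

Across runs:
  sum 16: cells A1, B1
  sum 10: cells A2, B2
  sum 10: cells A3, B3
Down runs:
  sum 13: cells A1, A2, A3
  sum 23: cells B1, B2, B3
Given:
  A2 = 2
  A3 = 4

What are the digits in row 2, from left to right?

2, 8

16 in 2 cells must be {7,9}; 23 in 3 cells must be {6,8,9}.
A1 = 13 − 6 = 7 completes the 13 down.
B1 = 16 − 7 = 9 completes the 16 across.
B2 = 10 − 2 = 8 completes the 10 across.
B3 = 10 − 4 = 6 completes the 10 across.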